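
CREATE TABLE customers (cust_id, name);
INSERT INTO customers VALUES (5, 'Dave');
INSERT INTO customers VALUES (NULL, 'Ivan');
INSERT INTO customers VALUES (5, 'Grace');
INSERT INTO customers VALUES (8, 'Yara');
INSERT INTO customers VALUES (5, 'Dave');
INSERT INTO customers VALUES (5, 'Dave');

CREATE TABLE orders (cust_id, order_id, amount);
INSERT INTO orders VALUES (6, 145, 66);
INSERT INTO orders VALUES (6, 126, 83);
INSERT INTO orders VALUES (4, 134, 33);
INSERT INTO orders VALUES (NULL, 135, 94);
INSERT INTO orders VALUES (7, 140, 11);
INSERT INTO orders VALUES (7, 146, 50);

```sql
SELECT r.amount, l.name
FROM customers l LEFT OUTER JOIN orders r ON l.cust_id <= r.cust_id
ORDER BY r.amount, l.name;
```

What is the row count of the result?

18

LEFT JOIN keeps every row from `customers`; unmatched rows get NULL for `orders`'s columns.
Matching on l.cust_id <= r.cust_id. A NULL in a compared column never satisfies the condition.
- l[0] cust_id=5 → 4 match(es) in r → 4 row(s).
- l[1] cust_id=NULL → no match; kept with NULLs on the r side.
- l[2] cust_id=5 → 4 match(es) in r → 4 row(s).
- l[3] cust_id=8 → no match; kept with NULLs on the r side.
- l[4] cust_id=5 → 4 match(es) in r → 4 row(s).
- l[5] cust_id=5 → 4 match(es) in r → 4 row(s).
Total: 16 matched + 2 padded = 18 rows.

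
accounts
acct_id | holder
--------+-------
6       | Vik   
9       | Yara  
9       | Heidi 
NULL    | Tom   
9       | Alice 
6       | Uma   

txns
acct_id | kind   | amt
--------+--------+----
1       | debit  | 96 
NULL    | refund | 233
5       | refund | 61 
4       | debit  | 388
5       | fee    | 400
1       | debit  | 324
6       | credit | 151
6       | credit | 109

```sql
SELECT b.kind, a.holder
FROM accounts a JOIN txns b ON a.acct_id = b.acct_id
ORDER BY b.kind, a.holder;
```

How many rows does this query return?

INNER JOIN keeps only pairs where the ON condition holds.
Matching on a.acct_id = b.acct_id. A NULL in a compared column never satisfies the condition.
Matched pairs: 4.
Total: 4 rows.

4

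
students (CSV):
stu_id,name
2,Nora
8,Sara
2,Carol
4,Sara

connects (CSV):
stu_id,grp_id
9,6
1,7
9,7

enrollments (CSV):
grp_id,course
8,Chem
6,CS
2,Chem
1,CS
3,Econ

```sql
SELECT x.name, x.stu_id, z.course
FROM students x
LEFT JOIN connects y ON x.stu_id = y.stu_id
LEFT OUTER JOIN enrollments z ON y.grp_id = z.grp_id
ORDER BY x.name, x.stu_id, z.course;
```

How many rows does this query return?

4

Evaluate left to right. First `students x LEFT JOIN connects y` on stu_id: 4 row(s).
Then LEFT JOIN `enrollments z` on grp_id: each of those 4 rows is kept; rows whose y.grp_id has no match in z get NULL for z's columns.
Result: 4 row(s).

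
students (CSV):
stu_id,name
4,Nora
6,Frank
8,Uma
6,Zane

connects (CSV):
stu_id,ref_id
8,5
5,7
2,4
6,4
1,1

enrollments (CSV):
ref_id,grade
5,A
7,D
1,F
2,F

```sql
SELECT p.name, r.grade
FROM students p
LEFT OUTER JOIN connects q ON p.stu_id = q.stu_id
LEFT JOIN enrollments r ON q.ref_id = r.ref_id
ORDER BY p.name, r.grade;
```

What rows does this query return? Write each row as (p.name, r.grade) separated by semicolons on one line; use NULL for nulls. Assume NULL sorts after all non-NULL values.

(Frank, NULL); (Nora, NULL); (Uma, A); (Zane, NULL)

Evaluate left to right. First `students p LEFT JOIN connects q` on stu_id: 4 row(s).
Then LEFT JOIN `enrollments r` on ref_id: each of those 4 rows is kept; rows whose q.ref_id has no match in r get NULL for r's columns.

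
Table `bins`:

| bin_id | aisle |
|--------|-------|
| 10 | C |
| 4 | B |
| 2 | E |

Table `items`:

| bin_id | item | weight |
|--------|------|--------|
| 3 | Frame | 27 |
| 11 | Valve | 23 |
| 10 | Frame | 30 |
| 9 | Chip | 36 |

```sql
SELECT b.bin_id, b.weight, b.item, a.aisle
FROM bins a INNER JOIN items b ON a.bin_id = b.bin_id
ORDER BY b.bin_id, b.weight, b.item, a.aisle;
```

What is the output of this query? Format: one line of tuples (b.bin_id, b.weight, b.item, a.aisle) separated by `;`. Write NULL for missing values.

INNER JOIN keeps only pairs where the ON condition holds.
Matching on a.bin_id = b.bin_id.
Matched pairs: 1.

(10, 30, Frame, C)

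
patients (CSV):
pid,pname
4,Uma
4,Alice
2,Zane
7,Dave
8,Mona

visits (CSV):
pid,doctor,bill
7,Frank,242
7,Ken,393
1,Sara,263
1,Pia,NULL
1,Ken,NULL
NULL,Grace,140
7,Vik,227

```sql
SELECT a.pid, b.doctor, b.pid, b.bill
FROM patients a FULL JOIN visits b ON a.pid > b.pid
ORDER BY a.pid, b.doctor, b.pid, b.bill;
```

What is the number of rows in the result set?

19

FULL OUTER JOIN keeps every row from both sides; unmatched rows get NULL for the other side's columns.
Matching on a.pid > b.pid. A NULL in a compared column never satisfies the condition.
- a (pid=4) pairs with 3 row(s) of b.
- a (pid=4) pairs with 3 row(s) of b.
- a (pid=2) pairs with 3 row(s) of b.
- a (pid=7) pairs with 3 row(s) of b.
- a (pid=8) pairs with 6 row(s) of b.
- plus 1 unmatched b row(s), each kept with NULL a columns.
Total: 18 matched + 1 padded = 19 rows.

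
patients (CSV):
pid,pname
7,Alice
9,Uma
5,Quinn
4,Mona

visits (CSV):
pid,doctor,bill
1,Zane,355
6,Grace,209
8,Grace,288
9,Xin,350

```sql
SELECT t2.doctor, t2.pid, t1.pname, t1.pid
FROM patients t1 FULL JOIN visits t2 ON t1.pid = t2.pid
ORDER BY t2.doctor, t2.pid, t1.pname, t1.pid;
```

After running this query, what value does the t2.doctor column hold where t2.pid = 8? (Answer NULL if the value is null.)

Grace

FULL OUTER JOIN keeps every row from both sides; unmatched rows get NULL for the other side's columns.
Matching on t1.pid = t2.pid.
- t1 (pid=7) has no partner → padded with NULL.
- t1 (pid=9) pairs with 1 row(s) of t2.
- t1 (pid=5) has no partner → padded with NULL.
- t1 (pid=4) has no partner → padded with NULL.
- 3 t2 row(s) had no t1 match → kept, t1 columns NULL.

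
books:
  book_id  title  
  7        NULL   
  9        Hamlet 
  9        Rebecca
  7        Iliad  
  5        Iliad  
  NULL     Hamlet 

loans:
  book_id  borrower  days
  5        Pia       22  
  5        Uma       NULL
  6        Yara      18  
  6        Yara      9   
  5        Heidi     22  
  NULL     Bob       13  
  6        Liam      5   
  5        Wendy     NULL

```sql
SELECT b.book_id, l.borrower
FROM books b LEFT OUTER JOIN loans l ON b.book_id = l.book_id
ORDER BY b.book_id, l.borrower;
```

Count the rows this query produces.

LEFT JOIN keeps every row from `books`; unmatched rows get NULL for `loans`'s columns.
Matching on b.book_id = l.book_id. A NULL in a compared column never satisfies the condition.
Matched pairs: 4; unmatched b rows kept: 5.
Total: 4 matched + 5 padded = 9 rows.

9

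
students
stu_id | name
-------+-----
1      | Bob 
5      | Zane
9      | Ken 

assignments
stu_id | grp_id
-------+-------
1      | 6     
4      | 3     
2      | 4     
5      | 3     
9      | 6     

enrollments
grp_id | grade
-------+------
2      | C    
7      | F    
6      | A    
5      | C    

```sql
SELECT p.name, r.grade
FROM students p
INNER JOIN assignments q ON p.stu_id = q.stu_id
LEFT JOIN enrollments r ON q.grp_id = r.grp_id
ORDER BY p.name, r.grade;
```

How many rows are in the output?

3

Evaluate left to right. First `students p INNER JOIN assignments q` on stu_id: 3 row(s).
Then LEFT JOIN `enrollments r` on grp_id: each of those 3 rows is kept; rows whose q.grp_id has no match in r get NULL for r's columns.
Result: 3 row(s).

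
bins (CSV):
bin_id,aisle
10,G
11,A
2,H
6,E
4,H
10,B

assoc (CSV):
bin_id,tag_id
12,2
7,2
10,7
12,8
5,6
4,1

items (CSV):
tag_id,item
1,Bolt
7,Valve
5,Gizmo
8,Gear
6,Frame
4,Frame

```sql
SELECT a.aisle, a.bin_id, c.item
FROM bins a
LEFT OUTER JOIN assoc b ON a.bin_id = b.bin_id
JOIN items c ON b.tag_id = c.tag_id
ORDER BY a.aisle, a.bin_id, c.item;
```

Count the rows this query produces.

Step 1 — a LEFT JOIN b on bin_id → 6 row(s).
Then INNER JOIN `items c` on tag_id: keep only rows whose b.tag_id appears in c.
Result: 3 row(s).

3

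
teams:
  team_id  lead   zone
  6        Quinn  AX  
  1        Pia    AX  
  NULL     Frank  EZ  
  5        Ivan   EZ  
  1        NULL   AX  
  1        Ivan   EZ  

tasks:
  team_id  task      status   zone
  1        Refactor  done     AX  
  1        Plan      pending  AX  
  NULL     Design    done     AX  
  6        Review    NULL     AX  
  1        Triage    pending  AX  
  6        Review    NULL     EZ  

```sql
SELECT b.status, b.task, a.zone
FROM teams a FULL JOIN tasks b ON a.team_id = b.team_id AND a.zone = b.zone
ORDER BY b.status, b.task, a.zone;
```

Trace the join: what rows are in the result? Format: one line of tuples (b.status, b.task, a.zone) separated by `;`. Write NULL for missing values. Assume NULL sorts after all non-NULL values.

FULL OUTER JOIN keeps every row from both sides; unmatched rows get NULL for the other side's columns.
Matching on a.team_id = b.team_id AND a.zone = b.zone. A NULL in a compared column never satisfies the condition.
Matched pairs: 7; unmatched a rows kept: 3; unmatched b rows kept: 2.

(done, Design, NULL); (done, Refactor, AX); (done, Refactor, AX); (pending, Plan, AX); (pending, Plan, AX); (pending, Triage, AX); (pending, Triage, AX); (NULL, Review, AX); (NULL, Review, NULL); (NULL, NULL, EZ); (NULL, NULL, EZ); (NULL, NULL, EZ)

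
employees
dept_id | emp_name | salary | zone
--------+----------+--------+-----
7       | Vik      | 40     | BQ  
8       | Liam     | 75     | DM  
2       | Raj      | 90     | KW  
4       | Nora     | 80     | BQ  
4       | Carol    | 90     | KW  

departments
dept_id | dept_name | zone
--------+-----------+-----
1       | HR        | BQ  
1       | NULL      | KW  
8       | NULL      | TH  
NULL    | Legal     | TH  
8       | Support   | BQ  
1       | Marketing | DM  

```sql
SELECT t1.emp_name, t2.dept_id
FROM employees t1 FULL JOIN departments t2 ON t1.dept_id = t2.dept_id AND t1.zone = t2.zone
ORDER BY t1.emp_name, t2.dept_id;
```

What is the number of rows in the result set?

11

FULL OUTER JOIN keeps every row from both sides; unmatched rows get NULL for the other side's columns.
Matching on t1.dept_id = t2.dept_id AND t1.zone = t2.zone. A NULL in a compared column never satisfies the condition.
Matched pairs: 0; unmatched t1 rows kept: 5; unmatched t2 rows kept: 6.
Total: 0 matched + 11 padded = 11 rows.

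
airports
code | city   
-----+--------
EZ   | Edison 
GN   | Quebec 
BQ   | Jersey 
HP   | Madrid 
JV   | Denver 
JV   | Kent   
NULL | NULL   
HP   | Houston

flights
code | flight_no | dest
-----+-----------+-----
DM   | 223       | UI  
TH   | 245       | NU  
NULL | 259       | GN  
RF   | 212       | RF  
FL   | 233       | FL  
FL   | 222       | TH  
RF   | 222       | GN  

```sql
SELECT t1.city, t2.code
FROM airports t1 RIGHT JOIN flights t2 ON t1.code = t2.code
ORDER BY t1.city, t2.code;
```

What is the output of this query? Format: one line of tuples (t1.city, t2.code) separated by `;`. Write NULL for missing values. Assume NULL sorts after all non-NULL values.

RIGHT JOIN keeps every row from `flights`; unmatched rows get NULL for `airports`'s columns.
Matching on t1.code = t2.code. A NULL in a compared column never satisfies the condition.
- t1[0] code=EZ → no match.
- t1[1] code=GN → no match.
- t1[2] code=BQ → no match.
- t1[3] code=HP → no match.
- t1[4] code=JV → no match.
- t1[5] code=JV → no match.
- t1[6] code=NULL → no match.
- t1[7] code=HP → no match.
- 7 row(s) from t2 found no t1 partner → padded with NULL.
After projecting and ordering:
t1.city | t2.code
NULL | DM
NULL | FL
NULL | FL
NULL | RF
NULL | RF
NULL | TH
NULL | NULL

(NULL, DM); (NULL, FL); (NULL, FL); (NULL, RF); (NULL, RF); (NULL, TH); (NULL, NULL)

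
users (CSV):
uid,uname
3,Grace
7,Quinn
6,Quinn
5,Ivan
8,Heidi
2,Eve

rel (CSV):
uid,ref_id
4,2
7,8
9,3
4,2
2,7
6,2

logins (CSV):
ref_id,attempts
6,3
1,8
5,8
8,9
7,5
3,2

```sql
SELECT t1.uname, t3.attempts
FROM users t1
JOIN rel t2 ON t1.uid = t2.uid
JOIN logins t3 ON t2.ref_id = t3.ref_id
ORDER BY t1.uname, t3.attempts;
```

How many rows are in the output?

Evaluate left to right. First `users t1 INNER JOIN rel t2` on uid: 3 row(s).
Then INNER JOIN `logins t3` on ref_id: keep only rows whose t2.ref_id appears in t3.
Result: 2 row(s).

2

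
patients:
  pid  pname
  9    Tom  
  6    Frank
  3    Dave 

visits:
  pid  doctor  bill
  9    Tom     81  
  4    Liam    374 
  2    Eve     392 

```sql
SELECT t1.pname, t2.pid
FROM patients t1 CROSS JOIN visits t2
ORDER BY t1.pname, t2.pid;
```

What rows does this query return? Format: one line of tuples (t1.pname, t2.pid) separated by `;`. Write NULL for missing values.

(Dave, 2); (Dave, 4); (Dave, 9); (Frank, 2); (Frank, 4); (Frank, 9); (Tom, 2); (Tom, 4); (Tom, 9)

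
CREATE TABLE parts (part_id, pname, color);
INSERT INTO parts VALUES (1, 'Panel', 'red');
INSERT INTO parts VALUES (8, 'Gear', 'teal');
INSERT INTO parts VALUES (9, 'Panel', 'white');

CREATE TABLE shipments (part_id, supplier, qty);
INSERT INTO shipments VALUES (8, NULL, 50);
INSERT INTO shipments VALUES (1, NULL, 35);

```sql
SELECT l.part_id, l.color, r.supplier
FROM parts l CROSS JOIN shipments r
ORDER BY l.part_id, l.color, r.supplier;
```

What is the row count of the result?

6

CROSS JOIN pairs every row of `parts` with every row of `shipments`: 3 × 2 = 6 rows.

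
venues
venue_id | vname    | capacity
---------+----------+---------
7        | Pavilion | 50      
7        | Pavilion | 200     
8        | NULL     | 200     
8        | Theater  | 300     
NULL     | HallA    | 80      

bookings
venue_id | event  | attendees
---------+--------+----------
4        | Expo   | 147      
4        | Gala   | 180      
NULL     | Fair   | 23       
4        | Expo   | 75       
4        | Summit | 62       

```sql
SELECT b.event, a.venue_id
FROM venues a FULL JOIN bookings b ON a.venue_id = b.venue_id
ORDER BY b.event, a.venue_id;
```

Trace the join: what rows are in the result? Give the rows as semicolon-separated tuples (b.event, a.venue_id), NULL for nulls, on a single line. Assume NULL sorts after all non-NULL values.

(Expo, NULL); (Expo, NULL); (Fair, NULL); (Gala, NULL); (Summit, NULL); (NULL, 7); (NULL, 7); (NULL, 8); (NULL, 8); (NULL, NULL)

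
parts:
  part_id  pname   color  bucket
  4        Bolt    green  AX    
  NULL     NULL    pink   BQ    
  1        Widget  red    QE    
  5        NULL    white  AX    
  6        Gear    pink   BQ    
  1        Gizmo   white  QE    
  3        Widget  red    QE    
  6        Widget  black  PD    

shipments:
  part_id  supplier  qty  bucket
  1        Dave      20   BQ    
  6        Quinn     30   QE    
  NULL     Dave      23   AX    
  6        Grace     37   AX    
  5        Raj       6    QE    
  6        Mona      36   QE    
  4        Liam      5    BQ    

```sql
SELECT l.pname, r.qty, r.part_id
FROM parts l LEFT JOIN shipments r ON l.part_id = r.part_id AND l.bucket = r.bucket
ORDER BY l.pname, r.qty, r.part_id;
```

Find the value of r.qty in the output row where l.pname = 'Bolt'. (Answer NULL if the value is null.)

NULL

LEFT JOIN keeps every row from `parts`; unmatched rows get NULL for `shipments`'s columns.
Matching on l.part_id = r.part_id AND l.bucket = r.bucket. A NULL in a compared column never satisfies the condition.
- part_id=4, bucket=AX: no r row matches, row kept with r columns NULL.
- part_id=NULL, bucket=BQ: no r row matches, row kept with r columns NULL.
- part_id=1, bucket=QE: no r row matches, row kept with r columns NULL.
- part_id=5, bucket=AX: no r row matches, row kept with r columns NULL.
- part_id=6, bucket=BQ: no r row matches, row kept with r columns NULL.
- part_id=1, bucket=QE: no r row matches, row kept with r columns NULL.
- part_id=3, bucket=QE: no r row matches, row kept with r columns NULL.
- part_id=6, bucket=PD: no r row matches, row kept with r columns NULL.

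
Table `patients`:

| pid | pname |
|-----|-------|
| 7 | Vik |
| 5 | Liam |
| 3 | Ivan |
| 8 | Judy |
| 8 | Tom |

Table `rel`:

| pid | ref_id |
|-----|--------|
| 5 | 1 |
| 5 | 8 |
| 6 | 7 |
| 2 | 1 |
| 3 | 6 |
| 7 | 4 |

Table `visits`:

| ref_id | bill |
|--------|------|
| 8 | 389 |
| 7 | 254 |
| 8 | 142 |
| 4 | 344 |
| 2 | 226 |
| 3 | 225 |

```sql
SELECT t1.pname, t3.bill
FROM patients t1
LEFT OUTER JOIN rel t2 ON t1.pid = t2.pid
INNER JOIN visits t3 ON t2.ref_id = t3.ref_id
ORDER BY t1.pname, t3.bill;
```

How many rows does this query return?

3

Step 1 — t1 LEFT JOIN t2 on pid → 6 row(s).
Then INNER JOIN `visits t3` on ref_id: keep only rows whose t2.ref_id appears in t3.
Result: 3 row(s).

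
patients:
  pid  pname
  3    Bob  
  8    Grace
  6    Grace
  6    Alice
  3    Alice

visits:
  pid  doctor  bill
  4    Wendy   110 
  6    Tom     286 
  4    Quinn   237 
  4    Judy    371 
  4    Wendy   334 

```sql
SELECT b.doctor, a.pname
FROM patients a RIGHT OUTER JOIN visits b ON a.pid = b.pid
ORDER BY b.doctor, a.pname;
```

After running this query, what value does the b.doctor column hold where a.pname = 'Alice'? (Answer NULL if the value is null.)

RIGHT JOIN keeps every row from `visits`; unmatched rows get NULL for `patients`'s columns.
Matching on a.pid = b.pid.
- a row (pid=3): no match.
- a row (pid=8): no match.
- a row (pid=6): matches 1 b row(s) → 1 output row(s).
- a row (pid=6): matches 1 b row(s) → 1 output row(s).
- a row (pid=3): no match.
- plus 4 unmatched b row(s), each kept with NULL a columns.

Tom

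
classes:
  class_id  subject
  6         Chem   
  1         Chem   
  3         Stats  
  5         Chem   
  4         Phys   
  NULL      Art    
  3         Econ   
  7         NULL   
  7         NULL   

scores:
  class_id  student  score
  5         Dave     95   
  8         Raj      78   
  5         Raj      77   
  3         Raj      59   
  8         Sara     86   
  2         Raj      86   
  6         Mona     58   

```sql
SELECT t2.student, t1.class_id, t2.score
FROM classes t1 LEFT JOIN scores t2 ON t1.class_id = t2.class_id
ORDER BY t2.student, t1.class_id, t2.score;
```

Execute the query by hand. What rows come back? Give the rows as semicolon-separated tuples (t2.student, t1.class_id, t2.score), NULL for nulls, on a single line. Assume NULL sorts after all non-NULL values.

(Dave, 5, 95); (Mona, 6, 58); (Raj, 3, 59); (Raj, 3, 59); (Raj, 5, 77); (NULL, 1, NULL); (NULL, 4, NULL); (NULL, 7, NULL); (NULL, 7, NULL); (NULL, NULL, NULL)

LEFT JOIN keeps every row from `classes`; unmatched rows get NULL for `scores`'s columns.
Matching on t1.class_id = t2.class_id. A NULL in a compared column never satisfies the condition.
Matched pairs: 5; unmatched t1 rows kept: 5.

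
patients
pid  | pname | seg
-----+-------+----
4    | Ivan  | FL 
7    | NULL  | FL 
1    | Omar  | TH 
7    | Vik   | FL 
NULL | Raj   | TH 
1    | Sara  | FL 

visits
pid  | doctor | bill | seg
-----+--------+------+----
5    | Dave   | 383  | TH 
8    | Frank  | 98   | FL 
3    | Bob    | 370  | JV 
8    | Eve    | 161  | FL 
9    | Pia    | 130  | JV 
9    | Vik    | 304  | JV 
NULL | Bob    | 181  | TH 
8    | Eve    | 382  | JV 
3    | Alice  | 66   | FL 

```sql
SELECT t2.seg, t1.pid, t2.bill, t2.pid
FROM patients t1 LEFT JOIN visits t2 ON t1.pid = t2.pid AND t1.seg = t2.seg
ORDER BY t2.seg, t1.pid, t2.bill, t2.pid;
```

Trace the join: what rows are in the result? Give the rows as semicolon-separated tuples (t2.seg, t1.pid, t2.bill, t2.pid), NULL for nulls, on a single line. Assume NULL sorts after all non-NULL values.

LEFT JOIN keeps every row from `patients`; unmatched rows get NULL for `visits`'s columns.
Matching on t1.pid = t2.pid AND t1.seg = t2.seg. A NULL in a compared column never satisfies the condition.
- t1[0] pid=4, seg=FL → no match; kept with NULLs on the t2 side.
- t1[1] pid=7, seg=FL → no match; kept with NULLs on the t2 side.
- t1[2] pid=1, seg=TH → no match; kept with NULLs on the t2 side.
- t1[3] pid=7, seg=FL → no match; kept with NULLs on the t2 side.
- t1[4] pid=NULL, seg=TH → no match; kept with NULLs on the t2 side.
- t1[5] pid=1, seg=FL → no match; kept with NULLs on the t2 side.
After projecting and ordering:
t2.seg | t1.pid | t2.bill | t2.pid
NULL | 1 | NULL | NULL
NULL | 1 | NULL | NULL
NULL | 4 | NULL | NULL
NULL | 7 | NULL | NULL
NULL | 7 | NULL | NULL
NULL | NULL | NULL | NULL

(NULL, 1, NULL, NULL); (NULL, 1, NULL, NULL); (NULL, 4, NULL, NULL); (NULL, 7, NULL, NULL); (NULL, 7, NULL, NULL); (NULL, NULL, NULL, NULL)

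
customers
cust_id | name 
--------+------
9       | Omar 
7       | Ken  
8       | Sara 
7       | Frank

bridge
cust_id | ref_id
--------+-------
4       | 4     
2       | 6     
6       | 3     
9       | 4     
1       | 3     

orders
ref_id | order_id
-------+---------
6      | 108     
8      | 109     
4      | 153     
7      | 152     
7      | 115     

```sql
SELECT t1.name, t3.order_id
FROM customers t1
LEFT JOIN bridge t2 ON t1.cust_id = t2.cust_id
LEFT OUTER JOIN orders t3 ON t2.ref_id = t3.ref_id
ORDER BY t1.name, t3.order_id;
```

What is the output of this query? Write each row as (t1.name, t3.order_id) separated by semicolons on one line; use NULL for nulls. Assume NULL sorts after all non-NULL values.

(Frank, NULL); (Ken, NULL); (Omar, 153); (Sara, NULL)

Step 1 — t1 LEFT JOIN t2 on cust_id → 4 row(s).
Then LEFT JOIN `orders t3` on ref_id: each of those 4 rows is kept; rows whose t2.ref_id has no match in t3 get NULL for t3's columns.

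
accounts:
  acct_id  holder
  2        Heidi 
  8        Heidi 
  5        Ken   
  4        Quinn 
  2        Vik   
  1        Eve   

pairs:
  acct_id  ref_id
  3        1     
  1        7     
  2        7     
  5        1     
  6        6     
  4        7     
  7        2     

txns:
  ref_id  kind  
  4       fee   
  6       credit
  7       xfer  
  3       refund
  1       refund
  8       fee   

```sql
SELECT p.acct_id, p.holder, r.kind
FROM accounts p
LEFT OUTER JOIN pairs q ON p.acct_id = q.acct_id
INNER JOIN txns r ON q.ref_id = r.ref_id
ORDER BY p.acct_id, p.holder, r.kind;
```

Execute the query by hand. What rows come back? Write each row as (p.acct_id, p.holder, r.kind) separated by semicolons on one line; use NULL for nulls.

(1, Eve, xfer); (2, Heidi, xfer); (2, Vik, xfer); (4, Quinn, xfer); (5, Ken, refund)

Evaluate left to right. First `accounts p LEFT JOIN pairs q` on acct_id: 6 row(s).
Then INNER JOIN `txns r` on ref_id: keep only rows whose q.ref_id appears in r.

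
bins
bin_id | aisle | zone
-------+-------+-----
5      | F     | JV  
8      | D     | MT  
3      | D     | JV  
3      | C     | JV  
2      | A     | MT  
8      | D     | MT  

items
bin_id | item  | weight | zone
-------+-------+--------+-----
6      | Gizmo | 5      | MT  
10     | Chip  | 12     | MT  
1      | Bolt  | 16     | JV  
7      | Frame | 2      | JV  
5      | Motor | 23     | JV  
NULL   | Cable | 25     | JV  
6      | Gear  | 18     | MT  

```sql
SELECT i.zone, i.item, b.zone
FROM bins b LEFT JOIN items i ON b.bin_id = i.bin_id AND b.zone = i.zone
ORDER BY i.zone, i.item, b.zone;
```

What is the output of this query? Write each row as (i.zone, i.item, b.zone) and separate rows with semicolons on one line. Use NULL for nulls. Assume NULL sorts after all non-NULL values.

(JV, Motor, JV); (NULL, NULL, JV); (NULL, NULL, JV); (NULL, NULL, MT); (NULL, NULL, MT); (NULL, NULL, MT)

LEFT JOIN keeps every row from `bins`; unmatched rows get NULL for `items`'s columns.
Matching on b.bin_id = i.bin_id AND b.zone = i.zone. A NULL in a compared column never satisfies the condition.
Matched pairs: 1; unmatched b rows kept: 5.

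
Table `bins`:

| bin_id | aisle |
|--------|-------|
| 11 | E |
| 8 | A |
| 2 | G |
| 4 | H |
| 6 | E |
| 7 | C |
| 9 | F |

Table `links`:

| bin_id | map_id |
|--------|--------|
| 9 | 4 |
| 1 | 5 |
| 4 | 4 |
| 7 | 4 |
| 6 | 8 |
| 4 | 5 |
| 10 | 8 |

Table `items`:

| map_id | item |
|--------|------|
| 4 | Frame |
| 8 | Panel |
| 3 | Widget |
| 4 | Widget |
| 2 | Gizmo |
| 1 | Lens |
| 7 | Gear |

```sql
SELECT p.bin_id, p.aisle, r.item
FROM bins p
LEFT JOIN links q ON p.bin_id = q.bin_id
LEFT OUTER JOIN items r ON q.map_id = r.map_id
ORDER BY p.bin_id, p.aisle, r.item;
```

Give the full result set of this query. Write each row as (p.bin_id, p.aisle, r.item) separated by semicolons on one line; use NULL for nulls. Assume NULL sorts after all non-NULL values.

Step 1 — p LEFT JOIN q on bin_id → 8 row(s).
Then LEFT JOIN `items r` on map_id: each of those 8 rows is kept; rows whose q.map_id has no match in r get NULL for r's columns.

(2, G, NULL); (4, H, Frame); (4, H, Widget); (4, H, NULL); (6, E, Panel); (7, C, Frame); (7, C, Widget); (8, A, NULL); (9, F, Frame); (9, F, Widget); (11, E, NULL)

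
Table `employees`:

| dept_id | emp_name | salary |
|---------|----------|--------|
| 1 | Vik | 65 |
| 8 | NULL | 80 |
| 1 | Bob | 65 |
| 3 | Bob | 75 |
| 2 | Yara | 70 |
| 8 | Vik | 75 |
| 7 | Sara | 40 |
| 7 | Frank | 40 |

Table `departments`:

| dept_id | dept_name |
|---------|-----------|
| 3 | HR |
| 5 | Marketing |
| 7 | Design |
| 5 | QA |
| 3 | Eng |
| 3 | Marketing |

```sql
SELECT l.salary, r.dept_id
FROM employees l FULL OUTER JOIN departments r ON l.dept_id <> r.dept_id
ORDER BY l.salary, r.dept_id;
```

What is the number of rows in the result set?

FULL OUTER JOIN keeps every row from both sides; unmatched rows get NULL for the other side's columns.
Matching on l.dept_id <> r.dept_id.
- l row (dept_id=1): matches 6 r row(s) → 6 output row(s).
- l row (dept_id=8): matches 6 r row(s) → 6 output row(s).
- l row (dept_id=1): matches 6 r row(s) → 6 output row(s).
- l row (dept_id=3): matches 3 r row(s) → 3 output row(s).
- l row (dept_id=2): matches 6 r row(s) → 6 output row(s).
- l row (dept_id=8): matches 6 r row(s) → 6 output row(s).
- l row (dept_id=7): matches 5 r row(s) → 5 output row(s).
- l row (dept_id=7): matches 5 r row(s) → 5 output row(s).
Total: 43 rows.

43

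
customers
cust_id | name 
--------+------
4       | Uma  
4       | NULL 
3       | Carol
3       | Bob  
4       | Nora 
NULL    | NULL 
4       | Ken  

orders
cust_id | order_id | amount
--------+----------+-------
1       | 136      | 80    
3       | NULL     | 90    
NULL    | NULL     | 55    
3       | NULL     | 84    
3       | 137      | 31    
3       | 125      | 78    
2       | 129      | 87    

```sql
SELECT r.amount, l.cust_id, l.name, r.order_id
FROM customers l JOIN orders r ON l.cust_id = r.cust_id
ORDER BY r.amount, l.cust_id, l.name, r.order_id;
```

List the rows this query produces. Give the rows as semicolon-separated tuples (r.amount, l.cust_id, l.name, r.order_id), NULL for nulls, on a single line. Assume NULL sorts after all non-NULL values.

(31, 3, Bob, 137); (31, 3, Carol, 137); (78, 3, Bob, 125); (78, 3, Carol, 125); (84, 3, Bob, NULL); (84, 3, Carol, NULL); (90, 3, Bob, NULL); (90, 3, Carol, NULL)

INNER JOIN keeps only pairs where the ON condition holds.
Matching on l.cust_id = r.cust_id. A NULL in a compared column never satisfies the condition.
- l row (cust_id=4): no match → dropped.
- l row (cust_id=4): no match → dropped.
- l row (cust_id=3): matches 4 r row(s) → 4 output row(s).
- l row (cust_id=3): matches 4 r row(s) → 4 output row(s).
- l row (cust_id=4): no match → dropped.
- l row (cust_id=NULL): no match → dropped.
- l row (cust_id=4): no match → dropped.
After projecting and ordering:
r.amount | l.cust_id | l.name | r.order_id
31 | 3 | Bob | 137
31 | 3 | Carol | 137
78 | 3 | Bob | 125
78 | 3 | Carol | 125
84 | 3 | Bob | NULL
84 | 3 | Carol | NULL
90 | 3 | Bob | NULL
90 | 3 | Carol | NULL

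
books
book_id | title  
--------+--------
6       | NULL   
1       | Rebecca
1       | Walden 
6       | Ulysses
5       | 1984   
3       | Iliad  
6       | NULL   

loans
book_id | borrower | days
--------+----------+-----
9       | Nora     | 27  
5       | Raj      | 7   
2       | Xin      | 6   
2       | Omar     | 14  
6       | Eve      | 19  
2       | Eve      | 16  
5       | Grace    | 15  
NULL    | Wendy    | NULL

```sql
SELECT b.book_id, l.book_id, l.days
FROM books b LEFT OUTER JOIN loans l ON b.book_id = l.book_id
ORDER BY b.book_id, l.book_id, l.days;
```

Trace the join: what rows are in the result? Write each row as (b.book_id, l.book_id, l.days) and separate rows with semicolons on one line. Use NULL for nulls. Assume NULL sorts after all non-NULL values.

(1, NULL, NULL); (1, NULL, NULL); (3, NULL, NULL); (5, 5, 7); (5, 5, 15); (6, 6, 19); (6, 6, 19); (6, 6, 19)

LEFT JOIN keeps every row from `books`; unmatched rows get NULL for `loans`'s columns.
Matching on b.book_id = l.book_id. A NULL in a compared column never satisfies the condition.
- book_id=6: 1 matching l row(s), so 1 row(s) emitted.
- book_id=1: no l row matches, row kept with l columns NULL.
- book_id=1: no l row matches, row kept with l columns NULL.
- book_id=6: 1 matching l row(s), so 1 row(s) emitted.
- book_id=5: 2 matching l row(s), so 2 row(s) emitted.
- book_id=3: no l row matches, row kept with l columns NULL.
- book_id=6: 1 matching l row(s), so 1 row(s) emitted.
After projecting and ordering:
b.book_id | l.book_id | l.days
1 | NULL | NULL
1 | NULL | NULL
3 | NULL | NULL
5 | 5 | 7
5 | 5 | 15
6 | 6 | 19
6 | 6 | 19
6 | 6 | 19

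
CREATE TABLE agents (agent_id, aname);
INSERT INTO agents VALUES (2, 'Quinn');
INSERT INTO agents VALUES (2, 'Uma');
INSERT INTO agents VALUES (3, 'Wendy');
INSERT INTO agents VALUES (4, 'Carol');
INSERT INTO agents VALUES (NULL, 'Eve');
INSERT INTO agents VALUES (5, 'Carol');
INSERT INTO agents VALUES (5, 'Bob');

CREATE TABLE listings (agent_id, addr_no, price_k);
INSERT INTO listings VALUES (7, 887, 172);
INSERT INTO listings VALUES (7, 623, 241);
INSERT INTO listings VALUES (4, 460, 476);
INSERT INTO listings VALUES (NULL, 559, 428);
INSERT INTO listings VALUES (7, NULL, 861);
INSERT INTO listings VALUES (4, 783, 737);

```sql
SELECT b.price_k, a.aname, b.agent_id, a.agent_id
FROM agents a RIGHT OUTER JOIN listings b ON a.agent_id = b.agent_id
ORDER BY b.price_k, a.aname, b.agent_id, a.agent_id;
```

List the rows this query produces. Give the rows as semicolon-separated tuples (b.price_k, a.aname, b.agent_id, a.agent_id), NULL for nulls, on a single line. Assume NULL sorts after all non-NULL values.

RIGHT JOIN keeps every row from `listings`; unmatched rows get NULL for `agents`'s columns.
Matching on a.agent_id = b.agent_id. A NULL in a compared column never satisfies the condition.
- a row (agent_id=2): no match.
- a row (agent_id=2): no match.
- a row (agent_id=3): no match.
- a row (agent_id=4): matches 2 b row(s) → 2 output row(s).
- a row (agent_id=NULL): no match.
- a row (agent_id=5): no match.
- a row (agent_id=5): no match.
- 4 b row(s) had no a match → kept, a columns NULL.
After projecting and ordering:
b.price_k | a.aname | b.agent_id | a.agent_id
172 | NULL | 7 | NULL
241 | NULL | 7 | NULL
428 | NULL | NULL | NULL
476 | Carol | 4 | 4
737 | Carol | 4 | 4
861 | NULL | 7 | NULL

(172, NULL, 7, NULL); (241, NULL, 7, NULL); (428, NULL, NULL, NULL); (476, Carol, 4, 4); (737, Carol, 4, 4); (861, NULL, 7, NULL)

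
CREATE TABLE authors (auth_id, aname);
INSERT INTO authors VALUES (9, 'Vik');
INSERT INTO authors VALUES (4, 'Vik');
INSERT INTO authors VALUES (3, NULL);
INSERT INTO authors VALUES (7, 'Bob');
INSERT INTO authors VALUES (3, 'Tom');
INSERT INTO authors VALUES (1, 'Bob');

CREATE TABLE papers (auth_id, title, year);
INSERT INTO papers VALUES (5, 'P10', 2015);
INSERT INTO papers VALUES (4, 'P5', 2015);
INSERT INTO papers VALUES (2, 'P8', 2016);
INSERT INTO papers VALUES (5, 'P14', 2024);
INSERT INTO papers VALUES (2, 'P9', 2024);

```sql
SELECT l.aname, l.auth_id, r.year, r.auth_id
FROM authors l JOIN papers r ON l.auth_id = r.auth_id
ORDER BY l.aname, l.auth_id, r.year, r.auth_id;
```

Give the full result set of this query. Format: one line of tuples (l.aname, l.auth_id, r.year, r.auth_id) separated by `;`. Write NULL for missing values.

INNER JOIN keeps only pairs where the ON condition holds.
Matching on l.auth_id = r.auth_id.
- l (auth_id=9) has no partner → excluded.
- l (auth_id=4) pairs with 1 row(s) of r.
- l (auth_id=3) has no partner → excluded.
- l (auth_id=7) has no partner → excluded.
- l (auth_id=3) has no partner → excluded.
- l (auth_id=1) has no partner → excluded.
After projecting and ordering:
l.aname | l.auth_id | r.year | r.auth_id
Vik | 4 | 2015 | 4

(Vik, 4, 2015, 4)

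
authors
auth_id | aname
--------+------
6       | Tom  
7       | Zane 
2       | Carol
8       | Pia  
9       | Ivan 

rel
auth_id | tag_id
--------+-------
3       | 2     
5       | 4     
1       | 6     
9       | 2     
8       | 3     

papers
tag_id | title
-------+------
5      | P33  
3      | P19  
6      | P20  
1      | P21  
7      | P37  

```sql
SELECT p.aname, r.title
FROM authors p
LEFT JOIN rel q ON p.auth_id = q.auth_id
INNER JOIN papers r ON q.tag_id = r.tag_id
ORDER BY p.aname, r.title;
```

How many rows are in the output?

1

Joins associate left-to-right: authors LEFT JOIN rel on auth_id gives 5 intermediate row(s).
Then INNER JOIN `papers r` on tag_id: keep only rows whose q.tag_id appears in r.
Result: 1 row(s).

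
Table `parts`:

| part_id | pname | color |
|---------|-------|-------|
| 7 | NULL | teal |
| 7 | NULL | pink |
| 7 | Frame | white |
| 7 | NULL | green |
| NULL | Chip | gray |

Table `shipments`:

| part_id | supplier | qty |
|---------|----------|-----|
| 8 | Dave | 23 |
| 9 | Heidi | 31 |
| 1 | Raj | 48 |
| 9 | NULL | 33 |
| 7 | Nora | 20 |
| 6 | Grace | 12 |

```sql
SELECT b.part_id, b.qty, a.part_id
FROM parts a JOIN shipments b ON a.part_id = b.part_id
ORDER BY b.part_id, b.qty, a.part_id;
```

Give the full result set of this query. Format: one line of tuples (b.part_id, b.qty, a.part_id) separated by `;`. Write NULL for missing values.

INNER JOIN keeps only pairs where the ON condition holds.
Matching on a.part_id = b.part_id. A NULL in a compared column never satisfies the condition.
- a row (part_id=7): matches 1 b row(s) → 1 output row(s).
- a row (part_id=7): matches 1 b row(s) → 1 output row(s).
- a row (part_id=7): matches 1 b row(s) → 1 output row(s).
- a row (part_id=7): matches 1 b row(s) → 1 output row(s).
- a row (part_id=NULL): no match → dropped.
After projecting and ordering:
b.part_id | b.qty | a.part_id
7 | 20 | 7
7 | 20 | 7
7 | 20 | 7
7 | 20 | 7

(7, 20, 7); (7, 20, 7); (7, 20, 7); (7, 20, 7)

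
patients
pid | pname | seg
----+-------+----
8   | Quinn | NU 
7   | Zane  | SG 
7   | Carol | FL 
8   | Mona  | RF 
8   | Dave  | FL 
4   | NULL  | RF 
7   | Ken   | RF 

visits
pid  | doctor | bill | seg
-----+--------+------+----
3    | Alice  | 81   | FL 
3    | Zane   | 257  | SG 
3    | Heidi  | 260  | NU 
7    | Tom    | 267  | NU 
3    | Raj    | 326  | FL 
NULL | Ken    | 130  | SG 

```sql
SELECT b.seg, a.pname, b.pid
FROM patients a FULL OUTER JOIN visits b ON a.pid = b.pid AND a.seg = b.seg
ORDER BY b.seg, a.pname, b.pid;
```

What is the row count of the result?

13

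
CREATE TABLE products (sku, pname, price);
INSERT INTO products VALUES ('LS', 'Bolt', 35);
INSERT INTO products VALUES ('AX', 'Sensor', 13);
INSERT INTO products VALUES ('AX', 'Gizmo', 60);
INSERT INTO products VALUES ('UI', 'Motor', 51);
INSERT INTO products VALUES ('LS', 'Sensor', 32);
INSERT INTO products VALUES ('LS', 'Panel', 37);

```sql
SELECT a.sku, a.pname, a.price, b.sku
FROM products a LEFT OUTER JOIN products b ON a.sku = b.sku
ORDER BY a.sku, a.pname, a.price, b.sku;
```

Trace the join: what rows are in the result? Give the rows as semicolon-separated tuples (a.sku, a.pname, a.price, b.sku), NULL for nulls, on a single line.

LEFT JOIN keeps every row from `products a`; unmatched rows get NULL for `products b`'s columns.
Matching on a.sku = b.sku.
- sku=LS: 3 matching b row(s), so 3 row(s) emitted.
- sku=AX: 2 matching b row(s), so 2 row(s) emitted.
- sku=AX: 2 matching b row(s), so 2 row(s) emitted.
- sku=UI: 1 matching b row(s), so 1 row(s) emitted.
- sku=LS: 3 matching b row(s), so 3 row(s) emitted.
- sku=LS: 3 matching b row(s), so 3 row(s) emitted.

(AX, Gizmo, 60, AX); (AX, Gizmo, 60, AX); (AX, Sensor, 13, AX); (AX, Sensor, 13, AX); (LS, Bolt, 35, LS); (LS, Bolt, 35, LS); (LS, Bolt, 35, LS); (LS, Panel, 37, LS); (LS, Panel, 37, LS); (LS, Panel, 37, LS); (LS, Sensor, 32, LS); (LS, Sensor, 32, LS); (LS, Sensor, 32, LS); (UI, Motor, 51, UI)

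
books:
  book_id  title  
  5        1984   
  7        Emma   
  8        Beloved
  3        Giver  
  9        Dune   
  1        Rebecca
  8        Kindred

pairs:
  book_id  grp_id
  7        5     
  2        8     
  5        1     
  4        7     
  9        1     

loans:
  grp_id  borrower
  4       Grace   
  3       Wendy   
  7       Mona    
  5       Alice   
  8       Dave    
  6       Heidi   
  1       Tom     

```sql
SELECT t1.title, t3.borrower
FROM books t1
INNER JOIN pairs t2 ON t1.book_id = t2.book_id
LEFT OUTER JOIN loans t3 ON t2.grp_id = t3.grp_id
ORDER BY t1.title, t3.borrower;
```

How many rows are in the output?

3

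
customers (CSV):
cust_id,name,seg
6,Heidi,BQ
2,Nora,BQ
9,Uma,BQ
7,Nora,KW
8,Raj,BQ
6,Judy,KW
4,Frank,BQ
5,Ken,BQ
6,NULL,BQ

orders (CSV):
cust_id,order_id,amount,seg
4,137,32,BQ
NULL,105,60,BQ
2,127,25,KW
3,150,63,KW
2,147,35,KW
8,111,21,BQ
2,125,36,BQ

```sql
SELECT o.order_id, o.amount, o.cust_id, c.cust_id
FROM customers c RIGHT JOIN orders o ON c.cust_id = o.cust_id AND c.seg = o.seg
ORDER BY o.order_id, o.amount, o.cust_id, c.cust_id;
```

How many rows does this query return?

RIGHT JOIN keeps every row from `orders`; unmatched rows get NULL for `customers`'s columns.
Matching on c.cust_id = o.cust_id AND c.seg = o.seg. A NULL in a compared column never satisfies the condition.
Matched pairs: 3; unmatched o rows kept: 4.
Total: 3 matched + 4 padded = 7 rows.

7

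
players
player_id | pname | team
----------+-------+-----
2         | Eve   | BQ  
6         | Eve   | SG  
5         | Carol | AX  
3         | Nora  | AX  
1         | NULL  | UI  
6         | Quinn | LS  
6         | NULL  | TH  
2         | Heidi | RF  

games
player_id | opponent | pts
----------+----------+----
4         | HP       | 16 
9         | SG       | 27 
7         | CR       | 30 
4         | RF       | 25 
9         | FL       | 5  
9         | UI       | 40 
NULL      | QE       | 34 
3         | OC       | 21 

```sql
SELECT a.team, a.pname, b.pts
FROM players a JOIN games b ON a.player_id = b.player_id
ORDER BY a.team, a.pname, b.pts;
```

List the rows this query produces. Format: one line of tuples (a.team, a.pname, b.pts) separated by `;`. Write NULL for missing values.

(AX, Nora, 21)

INNER JOIN keeps only pairs where the ON condition holds.
Matching on a.player_id = b.player_id. A NULL in a compared column never satisfies the condition.
- player_id=2: no matching b row, dropped.
- player_id=6: no matching b row, dropped.
- player_id=5: no matching b row, dropped.
- player_id=3: 1 matching b row(s), so 1 row(s) emitted.
- player_id=1: no matching b row, dropped.
- player_id=6: no matching b row, dropped.
- player_id=6: no matching b row, dropped.
- player_id=2: no matching b row, dropped.
After projecting and ordering:
a.team | a.pname | b.pts
AX | Nora | 21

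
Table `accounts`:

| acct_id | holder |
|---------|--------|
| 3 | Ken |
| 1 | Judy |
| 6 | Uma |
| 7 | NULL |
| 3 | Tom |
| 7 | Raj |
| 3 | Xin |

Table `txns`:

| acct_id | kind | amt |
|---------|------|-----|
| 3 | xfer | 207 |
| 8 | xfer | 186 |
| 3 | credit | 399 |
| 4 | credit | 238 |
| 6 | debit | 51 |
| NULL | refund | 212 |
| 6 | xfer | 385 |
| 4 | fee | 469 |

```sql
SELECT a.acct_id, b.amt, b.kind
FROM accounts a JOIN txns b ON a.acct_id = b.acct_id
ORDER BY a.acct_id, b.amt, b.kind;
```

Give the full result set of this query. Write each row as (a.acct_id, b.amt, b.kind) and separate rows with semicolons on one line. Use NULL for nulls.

INNER JOIN keeps only pairs where the ON condition holds.
Matching on a.acct_id = b.acct_id. A NULL in a compared column never satisfies the condition.
Matched pairs: 8.

(3, 207, xfer); (3, 207, xfer); (3, 207, xfer); (3, 399, credit); (3, 399, credit); (3, 399, credit); (6, 51, debit); (6, 385, xfer)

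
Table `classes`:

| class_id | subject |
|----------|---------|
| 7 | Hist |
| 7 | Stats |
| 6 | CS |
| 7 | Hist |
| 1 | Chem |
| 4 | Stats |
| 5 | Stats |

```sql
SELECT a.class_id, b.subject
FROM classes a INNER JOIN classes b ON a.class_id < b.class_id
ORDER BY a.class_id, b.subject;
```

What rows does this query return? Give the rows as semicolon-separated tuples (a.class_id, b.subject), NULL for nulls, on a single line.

(1, CS); (1, Hist); (1, Hist); (1, Stats); (1, Stats); (1, Stats); (4, CS); (4, Hist); (4, Hist); (4, Stats); (4, Stats); (5, CS); (5, Hist); (5, Hist); (5, Stats); (6, Hist); (6, Hist); (6, Stats)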